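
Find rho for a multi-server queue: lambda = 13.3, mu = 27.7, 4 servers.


rho = lambda / (c * mu) = 13.3 / (4 * 27.7) = 0.12

0.12


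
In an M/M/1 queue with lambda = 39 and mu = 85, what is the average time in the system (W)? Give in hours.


W = 1/(mu - lambda) = 1/(85 - 39) = 0.0217 hours

0.0217 hours


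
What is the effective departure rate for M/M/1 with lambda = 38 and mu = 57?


For a stable queue (lambda < mu), throughput = lambda = 38 per hour

38 per hour


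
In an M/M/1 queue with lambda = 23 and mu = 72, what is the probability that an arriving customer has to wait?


P(wait) = rho = lambda/mu = 23/72 = 0.3194

0.3194


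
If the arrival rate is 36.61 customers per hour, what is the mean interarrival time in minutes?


Mean interarrival time = 60/lambda = 60/36.61 = 1.64 minutes

1.64 minutes


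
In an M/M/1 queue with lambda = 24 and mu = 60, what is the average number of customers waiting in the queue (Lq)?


rho = 24/60; Lq = rho^2/(1-rho) = 0.27

0.27


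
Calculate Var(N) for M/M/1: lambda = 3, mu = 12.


rho = 3/12; Var(N) = rho/(1-rho)^2 = 0.44

0.44


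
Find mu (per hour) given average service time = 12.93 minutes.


mu = 60 / avg_service_time = 60 / 12.93 = 4.64 per hour

4.64 per hour


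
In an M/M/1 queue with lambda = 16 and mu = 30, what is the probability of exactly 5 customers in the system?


rho = 16/30; P(n) = (1-rho)*rho^n = (1-16/30)*(16/30)^5 = 0.0201

0.0201


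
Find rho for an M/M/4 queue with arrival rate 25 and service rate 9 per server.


rho = lambda/(c*mu) = 25/(4*9) = 0.6944

0.6944


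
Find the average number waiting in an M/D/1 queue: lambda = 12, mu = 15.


M/D/1: Lq = rho^2 / (2*(1-rho)) where rho = 12/15; Lq = 1.6

1.6


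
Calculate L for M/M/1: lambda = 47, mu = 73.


rho = 47/73; L = rho/(1-rho) = 1.81

1.81


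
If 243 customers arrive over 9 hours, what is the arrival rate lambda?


lambda = total arrivals / time = 243 / 9 = 27.0 per hour

27.0 per hour


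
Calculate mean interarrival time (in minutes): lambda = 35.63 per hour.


Mean interarrival time = 60/lambda = 60/35.63 = 1.68 minutes

1.68 minutes


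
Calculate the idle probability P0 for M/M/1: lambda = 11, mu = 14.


P0 = 1 - rho = 1 - 11/14 = 0.2143

0.2143


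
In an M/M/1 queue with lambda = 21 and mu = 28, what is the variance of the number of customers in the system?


rho = 21/28; Var(N) = rho/(1-rho)^2 = 12.0

12.0


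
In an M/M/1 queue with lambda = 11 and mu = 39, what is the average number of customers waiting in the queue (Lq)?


rho = 11/39; Lq = rho^2/(1-rho) = 0.11

0.11


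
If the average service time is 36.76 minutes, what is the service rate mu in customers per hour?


mu = 60 / avg_service_time = 60 / 36.76 = 1.63 per hour

1.63 per hour


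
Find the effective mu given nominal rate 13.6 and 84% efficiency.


Effective rate = mu * efficiency = 13.6 * 0.84 = 11.42 per hour

11.42 per hour


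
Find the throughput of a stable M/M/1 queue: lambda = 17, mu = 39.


For a stable queue (lambda < mu), throughput = lambda = 17 per hour

17 per hour


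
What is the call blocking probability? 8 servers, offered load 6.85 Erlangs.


B(N,A) = (A^N/N!) / sum(A^k/k!, k=0..N) with N=8, A=6.85 = 0.1702

0.1702


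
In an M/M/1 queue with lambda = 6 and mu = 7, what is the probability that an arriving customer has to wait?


P(wait) = rho = lambda/mu = 6/7 = 0.8571

0.8571


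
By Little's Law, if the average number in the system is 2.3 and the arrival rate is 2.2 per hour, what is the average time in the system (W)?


W = L / lambda = 2.3 / 2.2 = 1.0455 hours

1.0455 hours


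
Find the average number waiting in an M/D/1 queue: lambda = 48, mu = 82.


M/D/1: Lq = rho^2 / (2*(1-rho)) where rho = 48/82; Lq = 0.41

0.41


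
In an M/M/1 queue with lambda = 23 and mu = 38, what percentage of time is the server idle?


Idle fraction = (1 - rho) * 100 = (1 - 23/38) * 100 = 39.5%

39.5%


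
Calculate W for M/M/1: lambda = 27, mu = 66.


W = 1/(mu - lambda) = 1/(66 - 27) = 0.0256 hours

0.0256 hours


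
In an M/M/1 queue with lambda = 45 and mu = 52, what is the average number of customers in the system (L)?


rho = 45/52; L = rho/(1-rho) = 6.43

6.43


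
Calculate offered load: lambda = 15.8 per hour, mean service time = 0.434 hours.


Offered load a = lambda * E[S] = 15.8 * 0.434 = 6.86 Erlangs

6.86 Erlangs


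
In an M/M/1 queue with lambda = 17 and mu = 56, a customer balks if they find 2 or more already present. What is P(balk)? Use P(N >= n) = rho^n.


P(N >= 2) = rho^2 = (17/56)^2 = 0.0922

0.0922


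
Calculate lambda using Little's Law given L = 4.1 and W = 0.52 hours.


lambda = L / W = 4.1 / 0.52 = 7.88 per hour

7.88 per hour


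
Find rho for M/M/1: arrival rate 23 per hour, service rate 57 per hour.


rho = lambda/mu = 23/57 = 0.4035

0.4035


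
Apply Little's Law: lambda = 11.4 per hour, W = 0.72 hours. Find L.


L = lambda * W = 11.4 * 0.72 = 8.21

8.21


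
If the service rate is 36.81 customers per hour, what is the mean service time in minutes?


Mean service time = 60/mu = 60/36.81 = 1.63 minutes

1.63 minutes


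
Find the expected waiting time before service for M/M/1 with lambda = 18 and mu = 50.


rho = 18/50; Wq = rho/(mu - lambda) = 0.0113 hours

0.0113 hours


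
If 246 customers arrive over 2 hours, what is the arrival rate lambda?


lambda = total arrivals / time = 246 / 2 = 123.0 per hour

123.0 per hour


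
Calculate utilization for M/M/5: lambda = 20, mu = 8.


rho = lambda/(c*mu) = 20/(5*8) = 0.5

0.5


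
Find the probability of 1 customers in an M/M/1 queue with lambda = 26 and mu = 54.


rho = 26/54; P(n) = (1-rho)*rho^n = (1-26/54)*(26/54)^1 = 0.2497

0.2497


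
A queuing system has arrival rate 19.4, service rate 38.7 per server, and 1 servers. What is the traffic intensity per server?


rho = lambda / (c * mu) = 19.4 / (1 * 38.7) = 0.5013

0.5013


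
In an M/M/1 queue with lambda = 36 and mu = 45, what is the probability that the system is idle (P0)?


P0 = 1 - rho = 1 - 36/45 = 0.2

0.2


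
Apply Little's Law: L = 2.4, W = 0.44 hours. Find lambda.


lambda = L / W = 2.4 / 0.44 = 5.45 per hour

5.45 per hour


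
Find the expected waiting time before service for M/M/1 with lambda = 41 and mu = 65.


rho = 41/65; Wq = rho/(mu - lambda) = 0.0263 hours

0.0263 hours


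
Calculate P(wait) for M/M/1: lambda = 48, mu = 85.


P(wait) = rho = lambda/mu = 48/85 = 0.5647

0.5647


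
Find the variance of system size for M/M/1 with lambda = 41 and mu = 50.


rho = 41/50; Var(N) = rho/(1-rho)^2 = 25.31

25.31


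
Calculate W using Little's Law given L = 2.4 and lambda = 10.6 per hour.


W = L / lambda = 2.4 / 10.6 = 0.2264 hours

0.2264 hours


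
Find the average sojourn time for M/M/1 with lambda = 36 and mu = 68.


W = 1/(mu - lambda) = 1/(68 - 36) = 0.0313 hours

0.0313 hours


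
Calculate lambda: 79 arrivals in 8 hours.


lambda = total arrivals / time = 79 / 8 = 9.88 per hour

9.88 per hour


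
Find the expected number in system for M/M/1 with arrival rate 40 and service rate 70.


rho = 40/70; L = rho/(1-rho) = 1.33

1.33


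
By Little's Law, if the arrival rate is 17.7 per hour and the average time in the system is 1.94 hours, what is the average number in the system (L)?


L = lambda * W = 17.7 * 1.94 = 34.34

34.34


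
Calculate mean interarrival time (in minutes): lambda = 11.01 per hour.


Mean interarrival time = 60/lambda = 60/11.01 = 5.45 minutes

5.45 minutes


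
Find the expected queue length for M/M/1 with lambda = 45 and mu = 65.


rho = 45/65; Lq = rho^2/(1-rho) = 1.56

1.56


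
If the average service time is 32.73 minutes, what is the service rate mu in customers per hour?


mu = 60 / avg_service_time = 60 / 32.73 = 1.83 per hour

1.83 per hour


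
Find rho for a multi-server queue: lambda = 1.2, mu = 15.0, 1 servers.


rho = lambda / (c * mu) = 1.2 / (1 * 15.0) = 0.08

0.08


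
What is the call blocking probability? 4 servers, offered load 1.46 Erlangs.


B(N,A) = (A^N/N!) / sum(A^k/k!, k=0..N) with N=4, A=1.46 = 0.0447

0.0447


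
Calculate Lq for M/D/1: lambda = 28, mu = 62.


M/D/1: Lq = rho^2 / (2*(1-rho)) where rho = 28/62; Lq = 0.19

0.19


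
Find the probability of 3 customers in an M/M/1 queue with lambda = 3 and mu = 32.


rho = 3/32; P(n) = (1-rho)*rho^n = (1-3/32)*(3/32)^3 = 0.0007

0.0007


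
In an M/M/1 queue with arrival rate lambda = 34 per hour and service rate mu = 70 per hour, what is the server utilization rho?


rho = lambda/mu = 34/70 = 0.4857

0.4857


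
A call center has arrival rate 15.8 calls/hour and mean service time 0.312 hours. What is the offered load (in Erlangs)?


Offered load a = lambda * E[S] = 15.8 * 0.312 = 4.93 Erlangs

4.93 Erlangs


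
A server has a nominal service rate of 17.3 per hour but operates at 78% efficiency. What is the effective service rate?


Effective rate = mu * efficiency = 17.3 * 0.78 = 13.49 per hour

13.49 per hour


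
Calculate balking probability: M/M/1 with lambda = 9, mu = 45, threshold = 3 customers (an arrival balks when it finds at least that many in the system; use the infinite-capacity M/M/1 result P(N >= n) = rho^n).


P(N >= 3) = rho^3 = (9/45)^3 = 0.008

0.008


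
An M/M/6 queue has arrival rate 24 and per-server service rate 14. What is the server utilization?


rho = lambda/(c*mu) = 24/(6*14) = 0.2857

0.2857


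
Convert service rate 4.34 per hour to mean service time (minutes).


Mean service time = 60/mu = 60/4.34 = 13.82 minutes

13.82 minutes


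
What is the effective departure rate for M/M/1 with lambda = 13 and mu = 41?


For a stable queue (lambda < mu), throughput = lambda = 13 per hour

13 per hour


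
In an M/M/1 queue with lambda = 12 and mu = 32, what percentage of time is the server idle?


Idle fraction = (1 - rho) * 100 = (1 - 12/32) * 100 = 62.5%

62.5%


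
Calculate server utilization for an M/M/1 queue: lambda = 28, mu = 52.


rho = lambda/mu = 28/52 = 0.5385

0.5385


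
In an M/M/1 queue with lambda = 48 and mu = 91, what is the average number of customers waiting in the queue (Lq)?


rho = 48/91; Lq = rho^2/(1-rho) = 0.59

0.59


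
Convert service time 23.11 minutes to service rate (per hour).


mu = 60 / avg_service_time = 60 / 23.11 = 2.6 per hour

2.6 per hour


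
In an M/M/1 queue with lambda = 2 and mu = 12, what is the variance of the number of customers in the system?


rho = 2/12; Var(N) = rho/(1-rho)^2 = 0.24

0.24


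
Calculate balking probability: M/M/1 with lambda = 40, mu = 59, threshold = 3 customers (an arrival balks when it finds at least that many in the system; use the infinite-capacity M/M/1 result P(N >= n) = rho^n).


P(N >= 3) = rho^3 = (40/59)^3 = 0.3116

0.3116


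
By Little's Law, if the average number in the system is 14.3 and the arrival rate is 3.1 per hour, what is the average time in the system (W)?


W = L / lambda = 14.3 / 3.1 = 4.6129 hours

4.6129 hours


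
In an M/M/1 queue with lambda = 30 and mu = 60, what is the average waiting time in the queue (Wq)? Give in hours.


rho = 30/60; Wq = rho/(mu - lambda) = 0.0167 hours

0.0167 hours


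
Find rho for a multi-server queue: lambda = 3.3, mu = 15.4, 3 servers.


rho = lambda / (c * mu) = 3.3 / (3 * 15.4) = 0.0714

0.0714


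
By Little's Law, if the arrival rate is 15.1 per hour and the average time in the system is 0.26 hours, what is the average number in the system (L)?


L = lambda * W = 15.1 * 0.26 = 3.93

3.93


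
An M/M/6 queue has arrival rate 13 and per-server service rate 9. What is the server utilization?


rho = lambda/(c*mu) = 13/(6*9) = 0.2407

0.2407


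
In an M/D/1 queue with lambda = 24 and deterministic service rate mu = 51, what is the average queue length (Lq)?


M/D/1: Lq = rho^2 / (2*(1-rho)) where rho = 24/51; Lq = 0.21

0.21


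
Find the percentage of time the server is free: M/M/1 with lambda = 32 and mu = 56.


Idle fraction = (1 - rho) * 100 = (1 - 32/56) * 100 = 42.9%

42.9%


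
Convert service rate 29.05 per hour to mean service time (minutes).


Mean service time = 60/mu = 60/29.05 = 2.07 minutes

2.07 minutes


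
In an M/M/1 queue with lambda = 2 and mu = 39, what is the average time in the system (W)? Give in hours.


W = 1/(mu - lambda) = 1/(39 - 2) = 0.027 hours

0.027 hours


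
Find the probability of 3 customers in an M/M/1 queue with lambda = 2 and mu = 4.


rho = 2/4; P(n) = (1-rho)*rho^n = (1-2/4)*(2/4)^3 = 0.0625

0.0625


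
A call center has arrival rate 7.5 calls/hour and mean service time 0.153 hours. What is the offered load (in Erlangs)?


Offered load a = lambda * E[S] = 7.5 * 0.153 = 1.15 Erlangs

1.15 Erlangs


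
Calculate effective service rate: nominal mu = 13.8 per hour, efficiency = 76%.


Effective rate = mu * efficiency = 13.8 * 0.76 = 10.49 per hour

10.49 per hour


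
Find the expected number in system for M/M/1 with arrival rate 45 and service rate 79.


rho = 45/79; L = rho/(1-rho) = 1.32

1.32


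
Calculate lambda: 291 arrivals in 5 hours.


lambda = total arrivals / time = 291 / 5 = 58.2 per hour

58.2 per hour


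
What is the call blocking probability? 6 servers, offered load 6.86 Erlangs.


B(N,A) = (A^N/N!) / sum(A^k/k!, k=0..N) with N=6, A=6.86 = 0.3225

0.3225


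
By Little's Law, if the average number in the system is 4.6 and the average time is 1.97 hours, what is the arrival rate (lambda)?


lambda = L / W = 4.6 / 1.97 = 2.34 per hour

2.34 per hour


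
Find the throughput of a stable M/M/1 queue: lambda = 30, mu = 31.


For a stable queue (lambda < mu), throughput = lambda = 30 per hour

30 per hour


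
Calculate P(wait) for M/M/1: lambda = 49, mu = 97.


P(wait) = rho = lambda/mu = 49/97 = 0.5052

0.5052


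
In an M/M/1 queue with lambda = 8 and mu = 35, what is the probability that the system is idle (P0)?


P0 = 1 - rho = 1 - 8/35 = 0.7714

0.7714


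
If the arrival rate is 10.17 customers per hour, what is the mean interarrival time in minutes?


Mean interarrival time = 60/lambda = 60/10.17 = 5.9 minutes

5.9 minutes


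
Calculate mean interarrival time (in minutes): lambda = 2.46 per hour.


Mean interarrival time = 60/lambda = 60/2.46 = 24.39 minutes

24.39 minutes


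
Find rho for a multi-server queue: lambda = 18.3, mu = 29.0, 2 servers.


rho = lambda / (c * mu) = 18.3 / (2 * 29.0) = 0.3155

0.3155


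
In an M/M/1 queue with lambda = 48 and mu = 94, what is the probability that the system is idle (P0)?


P0 = 1 - rho = 1 - 48/94 = 0.4894

0.4894


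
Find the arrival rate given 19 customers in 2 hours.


lambda = total arrivals / time = 19 / 2 = 9.5 per hour

9.5 per hour


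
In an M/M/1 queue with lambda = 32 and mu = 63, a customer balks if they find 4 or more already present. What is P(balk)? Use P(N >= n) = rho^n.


P(N >= 4) = rho^4 = (32/63)^4 = 0.0666

0.0666


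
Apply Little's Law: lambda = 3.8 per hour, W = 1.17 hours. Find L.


L = lambda * W = 3.8 * 1.17 = 4.45

4.45


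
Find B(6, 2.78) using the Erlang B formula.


B(N,A) = (A^N/N!) / sum(A^k/k!, k=0..N) with N=6, A=2.78 = 0.0407

0.0407


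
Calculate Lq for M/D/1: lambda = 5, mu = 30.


M/D/1: Lq = rho^2 / (2*(1-rho)) where rho = 5/30; Lq = 0.02

0.02


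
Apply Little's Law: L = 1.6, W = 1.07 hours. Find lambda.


lambda = L / W = 1.6 / 1.07 = 1.5 per hour

1.5 per hour


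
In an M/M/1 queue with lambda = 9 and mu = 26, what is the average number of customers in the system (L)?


rho = 9/26; L = rho/(1-rho) = 0.53

0.53


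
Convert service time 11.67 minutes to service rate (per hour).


mu = 60 / avg_service_time = 60 / 11.67 = 5.14 per hour

5.14 per hour


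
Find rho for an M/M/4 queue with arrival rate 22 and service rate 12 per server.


rho = lambda/(c*mu) = 22/(4*12) = 0.4583

0.4583


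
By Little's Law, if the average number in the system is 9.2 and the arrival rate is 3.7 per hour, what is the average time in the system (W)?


W = L / lambda = 9.2 / 3.7 = 2.4865 hours

2.4865 hours


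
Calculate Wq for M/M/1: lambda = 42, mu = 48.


rho = 42/48; Wq = rho/(mu - lambda) = 0.1458 hours

0.1458 hours


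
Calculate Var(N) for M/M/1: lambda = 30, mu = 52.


rho = 30/52; Var(N) = rho/(1-rho)^2 = 3.22

3.22


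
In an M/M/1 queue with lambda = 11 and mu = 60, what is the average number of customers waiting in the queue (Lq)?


rho = 11/60; Lq = rho^2/(1-rho) = 0.04

0.04


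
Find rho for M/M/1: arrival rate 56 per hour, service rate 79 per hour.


rho = lambda/mu = 56/79 = 0.7089

0.7089


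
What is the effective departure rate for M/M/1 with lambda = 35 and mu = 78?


For a stable queue (lambda < mu), throughput = lambda = 35 per hour

35 per hour


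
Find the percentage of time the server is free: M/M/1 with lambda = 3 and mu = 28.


Idle fraction = (1 - rho) * 100 = (1 - 3/28) * 100 = 89.3%

89.3%


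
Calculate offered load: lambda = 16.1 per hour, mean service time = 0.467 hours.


Offered load a = lambda * E[S] = 16.1 * 0.467 = 7.52 Erlangs

7.52 Erlangs


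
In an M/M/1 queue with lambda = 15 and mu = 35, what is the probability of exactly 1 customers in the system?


rho = 15/35; P(n) = (1-rho)*rho^n = (1-15/35)*(15/35)^1 = 0.2449

0.2449


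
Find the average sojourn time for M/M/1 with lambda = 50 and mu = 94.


W = 1/(mu - lambda) = 1/(94 - 50) = 0.0227 hours

0.0227 hours


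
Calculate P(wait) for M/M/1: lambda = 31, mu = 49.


P(wait) = rho = lambda/mu = 31/49 = 0.6327

0.6327


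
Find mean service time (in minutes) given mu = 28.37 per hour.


Mean service time = 60/mu = 60/28.37 = 2.11 minutes

2.11 minutes


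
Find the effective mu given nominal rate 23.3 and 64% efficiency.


Effective rate = mu * efficiency = 23.3 * 0.64 = 14.91 per hour

14.91 per hour


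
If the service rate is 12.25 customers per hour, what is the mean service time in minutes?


Mean service time = 60/mu = 60/12.25 = 4.9 minutes

4.9 minutes


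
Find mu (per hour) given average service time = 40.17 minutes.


mu = 60 / avg_service_time = 60 / 40.17 = 1.49 per hour

1.49 per hour


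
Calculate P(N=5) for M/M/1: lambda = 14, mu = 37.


rho = 14/37; P(n) = (1-rho)*rho^n = (1-14/37)*(14/37)^5 = 0.0048

0.0048


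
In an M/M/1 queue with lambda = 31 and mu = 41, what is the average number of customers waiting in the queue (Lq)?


rho = 31/41; Lq = rho^2/(1-rho) = 2.34

2.34


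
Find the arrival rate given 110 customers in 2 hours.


lambda = total arrivals / time = 110 / 2 = 55.0 per hour

55.0 per hour


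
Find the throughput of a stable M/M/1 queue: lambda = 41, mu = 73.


For a stable queue (lambda < mu), throughput = lambda = 41 per hour

41 per hour


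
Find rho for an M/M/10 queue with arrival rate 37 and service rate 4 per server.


rho = lambda/(c*mu) = 37/(10*4) = 0.925

0.925


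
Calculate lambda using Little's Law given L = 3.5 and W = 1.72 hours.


lambda = L / W = 3.5 / 1.72 = 2.03 per hour

2.03 per hour


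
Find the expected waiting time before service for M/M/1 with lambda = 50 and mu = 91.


rho = 50/91; Wq = rho/(mu - lambda) = 0.0134 hours

0.0134 hours


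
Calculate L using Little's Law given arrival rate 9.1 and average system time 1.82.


L = lambda * W = 9.1 * 1.82 = 16.56

16.56


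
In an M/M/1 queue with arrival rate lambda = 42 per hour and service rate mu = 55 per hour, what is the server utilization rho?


rho = lambda/mu = 42/55 = 0.7636

0.7636


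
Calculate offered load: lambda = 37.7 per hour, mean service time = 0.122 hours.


Offered load a = lambda * E[S] = 37.7 * 0.122 = 4.6 Erlangs

4.6 Erlangs


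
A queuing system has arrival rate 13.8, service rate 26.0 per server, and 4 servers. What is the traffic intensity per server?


rho = lambda / (c * mu) = 13.8 / (4 * 26.0) = 0.1327

0.1327


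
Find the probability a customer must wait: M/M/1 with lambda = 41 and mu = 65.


P(wait) = rho = lambda/mu = 41/65 = 0.6308

0.6308


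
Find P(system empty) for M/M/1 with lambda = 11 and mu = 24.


P0 = 1 - rho = 1 - 11/24 = 0.5417

0.5417


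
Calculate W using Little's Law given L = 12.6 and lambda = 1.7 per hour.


W = L / lambda = 12.6 / 1.7 = 7.4118 hours

7.4118 hours


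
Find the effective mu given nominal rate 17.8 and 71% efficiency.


Effective rate = mu * efficiency = 17.8 * 0.71 = 12.64 per hour

12.64 per hour


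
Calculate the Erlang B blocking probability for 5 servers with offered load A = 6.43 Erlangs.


B(N,A) = (A^N/N!) / sum(A^k/k!, k=0..N) with N=5, A=6.43 = 0.3894

0.3894


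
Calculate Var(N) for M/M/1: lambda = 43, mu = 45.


rho = 43/45; Var(N) = rho/(1-rho)^2 = 483.75

483.75


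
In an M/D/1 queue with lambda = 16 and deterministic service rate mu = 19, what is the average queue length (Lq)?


M/D/1: Lq = rho^2 / (2*(1-rho)) where rho = 16/19; Lq = 2.25

2.25


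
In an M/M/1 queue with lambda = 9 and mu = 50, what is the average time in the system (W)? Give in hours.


W = 1/(mu - lambda) = 1/(50 - 9) = 0.0244 hours

0.0244 hours


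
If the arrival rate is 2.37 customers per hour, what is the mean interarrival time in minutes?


Mean interarrival time = 60/lambda = 60/2.37 = 25.32 minutes

25.32 minutes


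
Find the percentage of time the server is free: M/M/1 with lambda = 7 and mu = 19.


Idle fraction = (1 - rho) * 100 = (1 - 7/19) * 100 = 63.2%

63.2%


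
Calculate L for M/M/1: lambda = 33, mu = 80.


rho = 33/80; L = rho/(1-rho) = 0.7

0.7


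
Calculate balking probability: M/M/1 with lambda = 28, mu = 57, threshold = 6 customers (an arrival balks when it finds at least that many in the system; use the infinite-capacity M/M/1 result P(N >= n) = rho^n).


P(N >= 6) = rho^6 = (28/57)^6 = 0.0141

0.0141


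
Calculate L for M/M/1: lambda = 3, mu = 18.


rho = 3/18; L = rho/(1-rho) = 0.2

0.2


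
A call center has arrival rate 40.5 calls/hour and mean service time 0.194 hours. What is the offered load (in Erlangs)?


Offered load a = lambda * E[S] = 40.5 * 0.194 = 7.86 Erlangs

7.86 Erlangs


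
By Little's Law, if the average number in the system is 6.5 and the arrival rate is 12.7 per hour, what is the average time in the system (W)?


W = L / lambda = 6.5 / 12.7 = 0.5118 hours

0.5118 hours


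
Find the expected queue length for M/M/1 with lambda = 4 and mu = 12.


rho = 4/12; Lq = rho^2/(1-rho) = 0.17

0.17


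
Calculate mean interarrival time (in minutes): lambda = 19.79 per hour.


Mean interarrival time = 60/lambda = 60/19.79 = 3.03 minutes

3.03 minutes


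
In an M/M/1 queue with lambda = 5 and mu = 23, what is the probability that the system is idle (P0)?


P0 = 1 - rho = 1 - 5/23 = 0.7826

0.7826


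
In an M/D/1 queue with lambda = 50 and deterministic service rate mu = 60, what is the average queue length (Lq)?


M/D/1: Lq = rho^2 / (2*(1-rho)) where rho = 50/60; Lq = 2.08

2.08


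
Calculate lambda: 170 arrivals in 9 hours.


lambda = total arrivals / time = 170 / 9 = 18.89 per hour

18.89 per hour


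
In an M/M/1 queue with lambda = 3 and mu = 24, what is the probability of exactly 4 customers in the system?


rho = 3/24; P(n) = (1-rho)*rho^n = (1-3/24)*(3/24)^4 = 0.0002

0.0002


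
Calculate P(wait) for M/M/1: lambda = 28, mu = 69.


P(wait) = rho = lambda/mu = 28/69 = 0.4058

0.4058


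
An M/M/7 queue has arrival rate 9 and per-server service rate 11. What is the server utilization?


rho = lambda/(c*mu) = 9/(7*11) = 0.1169

0.1169


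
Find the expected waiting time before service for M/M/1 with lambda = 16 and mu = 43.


rho = 16/43; Wq = rho/(mu - lambda) = 0.0138 hours

0.0138 hours


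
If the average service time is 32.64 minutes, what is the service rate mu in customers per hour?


mu = 60 / avg_service_time = 60 / 32.64 = 1.84 per hour

1.84 per hour


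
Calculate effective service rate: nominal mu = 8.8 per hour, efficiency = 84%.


Effective rate = mu * efficiency = 8.8 * 0.84 = 7.39 per hour

7.39 per hour


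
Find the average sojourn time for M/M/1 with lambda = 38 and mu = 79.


W = 1/(mu - lambda) = 1/(79 - 38) = 0.0244 hours

0.0244 hours


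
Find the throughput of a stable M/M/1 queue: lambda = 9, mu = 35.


For a stable queue (lambda < mu), throughput = lambda = 9 per hour

9 per hour


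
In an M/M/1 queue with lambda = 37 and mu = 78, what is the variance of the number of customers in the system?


rho = 37/78; Var(N) = rho/(1-rho)^2 = 1.72

1.72


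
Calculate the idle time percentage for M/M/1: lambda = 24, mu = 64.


Idle fraction = (1 - rho) * 100 = (1 - 24/64) * 100 = 62.5%

62.5%


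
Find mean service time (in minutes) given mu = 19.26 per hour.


Mean service time = 60/mu = 60/19.26 = 3.12 minutes

3.12 minutes


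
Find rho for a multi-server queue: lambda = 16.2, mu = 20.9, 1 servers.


rho = lambda / (c * mu) = 16.2 / (1 * 20.9) = 0.7751

0.7751


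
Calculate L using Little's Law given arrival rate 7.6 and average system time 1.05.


L = lambda * W = 7.6 * 1.05 = 7.98

7.98


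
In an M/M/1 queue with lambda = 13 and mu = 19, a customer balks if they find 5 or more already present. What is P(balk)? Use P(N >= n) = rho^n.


P(N >= 5) = rho^5 = (13/19)^5 = 0.15

0.15


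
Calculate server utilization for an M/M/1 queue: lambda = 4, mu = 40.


rho = lambda/mu = 4/40 = 0.1

0.1


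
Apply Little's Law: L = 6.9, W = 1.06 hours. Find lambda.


lambda = L / W = 6.9 / 1.06 = 6.51 per hour

6.51 per hour


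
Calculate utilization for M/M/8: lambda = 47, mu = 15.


rho = lambda/(c*mu) = 47/(8*15) = 0.3917

0.3917


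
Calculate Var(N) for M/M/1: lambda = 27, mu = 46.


rho = 27/46; Var(N) = rho/(1-rho)^2 = 3.44

3.44


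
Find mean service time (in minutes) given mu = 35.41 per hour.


Mean service time = 60/mu = 60/35.41 = 1.69 minutes

1.69 minutes


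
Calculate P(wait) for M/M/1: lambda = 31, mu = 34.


P(wait) = rho = lambda/mu = 31/34 = 0.9118

0.9118


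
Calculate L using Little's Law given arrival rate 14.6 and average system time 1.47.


L = lambda * W = 14.6 * 1.47 = 21.46

21.46


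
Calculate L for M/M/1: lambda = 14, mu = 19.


rho = 14/19; L = rho/(1-rho) = 2.8

2.8


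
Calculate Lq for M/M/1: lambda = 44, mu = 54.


rho = 44/54; Lq = rho^2/(1-rho) = 3.59

3.59


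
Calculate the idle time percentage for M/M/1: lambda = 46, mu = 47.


Idle fraction = (1 - rho) * 100 = (1 - 46/47) * 100 = 2.1%

2.1%


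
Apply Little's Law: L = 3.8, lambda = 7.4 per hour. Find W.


W = L / lambda = 3.8 / 7.4 = 0.5135 hours

0.5135 hours


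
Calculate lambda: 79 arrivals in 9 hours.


lambda = total arrivals / time = 79 / 9 = 8.78 per hour

8.78 per hour


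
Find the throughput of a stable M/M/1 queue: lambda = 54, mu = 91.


For a stable queue (lambda < mu), throughput = lambda = 54 per hour

54 per hour


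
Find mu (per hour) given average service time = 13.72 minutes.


mu = 60 / avg_service_time = 60 / 13.72 = 4.37 per hour

4.37 per hour


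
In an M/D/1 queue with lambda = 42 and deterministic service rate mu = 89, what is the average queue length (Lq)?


M/D/1: Lq = rho^2 / (2*(1-rho)) where rho = 42/89; Lq = 0.21

0.21


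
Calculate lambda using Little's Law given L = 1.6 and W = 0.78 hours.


lambda = L / W = 1.6 / 0.78 = 2.05 per hour

2.05 per hour


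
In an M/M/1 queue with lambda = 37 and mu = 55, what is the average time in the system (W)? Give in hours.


W = 1/(mu - lambda) = 1/(55 - 37) = 0.0556 hours

0.0556 hours


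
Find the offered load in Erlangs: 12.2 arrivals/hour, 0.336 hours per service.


Offered load a = lambda * E[S] = 12.2 * 0.336 = 4.1 Erlangs

4.1 Erlangs


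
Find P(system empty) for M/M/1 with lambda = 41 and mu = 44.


P0 = 1 - rho = 1 - 41/44 = 0.0682

0.0682


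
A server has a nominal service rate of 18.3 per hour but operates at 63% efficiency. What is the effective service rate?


Effective rate = mu * efficiency = 18.3 * 0.63 = 11.53 per hour

11.53 per hour


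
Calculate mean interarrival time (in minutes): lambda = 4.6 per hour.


Mean interarrival time = 60/lambda = 60/4.6 = 13.04 minutes

13.04 minutes


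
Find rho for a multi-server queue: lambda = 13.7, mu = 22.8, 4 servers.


rho = lambda / (c * mu) = 13.7 / (4 * 22.8) = 0.1502

0.1502


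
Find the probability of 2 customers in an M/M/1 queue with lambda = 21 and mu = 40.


rho = 21/40; P(n) = (1-rho)*rho^n = (1-21/40)*(21/40)^2 = 0.1309

0.1309


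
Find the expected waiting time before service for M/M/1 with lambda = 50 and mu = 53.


rho = 50/53; Wq = rho/(mu - lambda) = 0.3145 hours

0.3145 hours


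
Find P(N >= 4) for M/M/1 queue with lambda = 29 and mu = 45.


P(N >= 4) = rho^4 = (29/45)^4 = 0.1725

0.1725


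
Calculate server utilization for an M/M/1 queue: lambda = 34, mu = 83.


rho = lambda/mu = 34/83 = 0.4096

0.4096


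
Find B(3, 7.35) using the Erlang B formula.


B(N,A) = (A^N/N!) / sum(A^k/k!, k=0..N) with N=3, A=7.35 = 0.6517

0.6517


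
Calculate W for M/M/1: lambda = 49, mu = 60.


W = 1/(mu - lambda) = 1/(60 - 49) = 0.0909 hours

0.0909 hours


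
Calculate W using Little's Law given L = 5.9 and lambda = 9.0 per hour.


W = L / lambda = 5.9 / 9.0 = 0.6556 hours

0.6556 hours


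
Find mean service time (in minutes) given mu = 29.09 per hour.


Mean service time = 60/mu = 60/29.09 = 2.06 minutes

2.06 minutes


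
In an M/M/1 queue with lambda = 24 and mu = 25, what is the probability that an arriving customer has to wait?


P(wait) = rho = lambda/mu = 24/25 = 0.96

0.96


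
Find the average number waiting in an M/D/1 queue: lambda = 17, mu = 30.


M/D/1: Lq = rho^2 / (2*(1-rho)) where rho = 17/30; Lq = 0.37

0.37


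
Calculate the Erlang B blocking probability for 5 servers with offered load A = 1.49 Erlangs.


B(N,A) = (A^N/N!) / sum(A^k/k!, k=0..N) with N=5, A=1.49 = 0.0139

0.0139


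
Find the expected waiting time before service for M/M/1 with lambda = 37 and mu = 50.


rho = 37/50; Wq = rho/(mu - lambda) = 0.0569 hours

0.0569 hours


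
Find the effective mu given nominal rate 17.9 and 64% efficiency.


Effective rate = mu * efficiency = 17.9 * 0.64 = 11.46 per hour

11.46 per hour


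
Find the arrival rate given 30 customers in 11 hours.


lambda = total arrivals / time = 30 / 11 = 2.73 per hour

2.73 per hour


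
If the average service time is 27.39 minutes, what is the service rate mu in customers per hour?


mu = 60 / avg_service_time = 60 / 27.39 = 2.19 per hour

2.19 per hour


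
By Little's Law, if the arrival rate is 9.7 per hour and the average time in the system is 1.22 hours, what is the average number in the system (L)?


L = lambda * W = 9.7 * 1.22 = 11.83

11.83


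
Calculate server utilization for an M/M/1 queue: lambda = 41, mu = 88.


rho = lambda/mu = 41/88 = 0.4659

0.4659


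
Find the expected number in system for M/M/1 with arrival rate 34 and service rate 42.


rho = 34/42; L = rho/(1-rho) = 4.25

4.25


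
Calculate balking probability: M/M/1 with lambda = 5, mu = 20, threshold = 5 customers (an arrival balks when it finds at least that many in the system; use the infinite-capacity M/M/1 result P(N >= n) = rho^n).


P(N >= 5) = rho^5 = (5/20)^5 = 0.001

0.001


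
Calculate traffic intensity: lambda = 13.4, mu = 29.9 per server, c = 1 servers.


rho = lambda / (c * mu) = 13.4 / (1 * 29.9) = 0.4482

0.4482


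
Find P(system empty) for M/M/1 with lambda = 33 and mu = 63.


P0 = 1 - rho = 1 - 33/63 = 0.4762

0.4762


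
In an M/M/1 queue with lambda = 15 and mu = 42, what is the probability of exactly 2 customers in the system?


rho = 15/42; P(n) = (1-rho)*rho^n = (1-15/42)*(15/42)^2 = 0.082

0.082


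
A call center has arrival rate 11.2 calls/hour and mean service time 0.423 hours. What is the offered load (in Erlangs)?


Offered load a = lambda * E[S] = 11.2 * 0.423 = 4.74 Erlangs

4.74 Erlangs


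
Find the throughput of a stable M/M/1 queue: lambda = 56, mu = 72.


For a stable queue (lambda < mu), throughput = lambda = 56 per hour

56 per hour


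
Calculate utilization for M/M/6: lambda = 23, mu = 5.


rho = lambda/(c*mu) = 23/(6*5) = 0.7667

0.7667


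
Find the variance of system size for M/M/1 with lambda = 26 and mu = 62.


rho = 26/62; Var(N) = rho/(1-rho)^2 = 1.24

1.24


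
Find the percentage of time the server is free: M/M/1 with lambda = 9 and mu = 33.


Idle fraction = (1 - rho) * 100 = (1 - 9/33) * 100 = 72.7%

72.7%


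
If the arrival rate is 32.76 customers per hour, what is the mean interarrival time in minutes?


Mean interarrival time = 60/lambda = 60/32.76 = 1.83 minutes

1.83 minutes


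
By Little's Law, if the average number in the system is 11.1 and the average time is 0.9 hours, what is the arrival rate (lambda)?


lambda = L / W = 11.1 / 0.9 = 12.33 per hour

12.33 per hour


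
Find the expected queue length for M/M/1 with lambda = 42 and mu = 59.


rho = 42/59; Lq = rho^2/(1-rho) = 1.76

1.76


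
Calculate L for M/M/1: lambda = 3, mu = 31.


rho = 3/31; L = rho/(1-rho) = 0.11

0.11


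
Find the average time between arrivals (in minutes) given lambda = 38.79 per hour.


Mean interarrival time = 60/lambda = 60/38.79 = 1.55 minutes

1.55 minutes


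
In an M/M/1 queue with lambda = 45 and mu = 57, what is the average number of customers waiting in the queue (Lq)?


rho = 45/57; Lq = rho^2/(1-rho) = 2.96

2.96


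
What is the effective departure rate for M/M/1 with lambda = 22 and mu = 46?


For a stable queue (lambda < mu), throughput = lambda = 22 per hour

22 per hour


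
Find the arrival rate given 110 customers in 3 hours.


lambda = total arrivals / time = 110 / 3 = 36.67 per hour

36.67 per hour


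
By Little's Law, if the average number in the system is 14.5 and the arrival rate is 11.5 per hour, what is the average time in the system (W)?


W = L / lambda = 14.5 / 11.5 = 1.2609 hours

1.2609 hours


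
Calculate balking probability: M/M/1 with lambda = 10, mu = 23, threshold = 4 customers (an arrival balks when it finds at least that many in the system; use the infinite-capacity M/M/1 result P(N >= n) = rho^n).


P(N >= 4) = rho^4 = (10/23)^4 = 0.0357

0.0357


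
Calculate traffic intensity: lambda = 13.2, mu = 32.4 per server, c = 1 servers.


rho = lambda / (c * mu) = 13.2 / (1 * 32.4) = 0.4074

0.4074


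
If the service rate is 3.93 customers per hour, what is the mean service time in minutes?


Mean service time = 60/mu = 60/3.93 = 15.27 minutes

15.27 minutes


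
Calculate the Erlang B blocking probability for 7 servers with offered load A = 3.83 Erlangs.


B(N,A) = (A^N/N!) / sum(A^k/k!, k=0..N) with N=7, A=3.83 = 0.0543

0.0543


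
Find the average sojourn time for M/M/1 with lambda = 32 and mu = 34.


W = 1/(mu - lambda) = 1/(34 - 32) = 0.5 hours

0.5 hours


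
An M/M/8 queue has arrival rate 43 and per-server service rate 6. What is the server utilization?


rho = lambda/(c*mu) = 43/(8*6) = 0.8958

0.8958


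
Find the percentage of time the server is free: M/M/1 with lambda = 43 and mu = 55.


Idle fraction = (1 - rho) * 100 = (1 - 43/55) * 100 = 21.8%

21.8%


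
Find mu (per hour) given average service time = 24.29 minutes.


mu = 60 / avg_service_time = 60 / 24.29 = 2.47 per hour

2.47 per hour


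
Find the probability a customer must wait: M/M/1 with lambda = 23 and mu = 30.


P(wait) = rho = lambda/mu = 23/30 = 0.7667

0.7667


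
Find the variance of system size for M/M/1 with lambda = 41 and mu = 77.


rho = 41/77; Var(N) = rho/(1-rho)^2 = 2.44

2.44


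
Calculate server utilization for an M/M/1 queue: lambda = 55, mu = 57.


rho = lambda/mu = 55/57 = 0.9649

0.9649


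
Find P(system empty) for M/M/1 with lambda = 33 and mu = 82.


P0 = 1 - rho = 1 - 33/82 = 0.5976

0.5976


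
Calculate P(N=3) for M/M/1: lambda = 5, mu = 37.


rho = 5/37; P(n) = (1-rho)*rho^n = (1-5/37)*(5/37)^3 = 0.0021

0.0021


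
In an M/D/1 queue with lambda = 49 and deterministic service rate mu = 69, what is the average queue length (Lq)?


M/D/1: Lq = rho^2 / (2*(1-rho)) where rho = 49/69; Lq = 0.87

0.87


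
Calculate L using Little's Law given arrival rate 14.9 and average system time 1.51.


L = lambda * W = 14.9 * 1.51 = 22.5

22.5


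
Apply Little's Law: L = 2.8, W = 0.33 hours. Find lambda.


lambda = L / W = 2.8 / 0.33 = 8.48 per hour

8.48 per hour


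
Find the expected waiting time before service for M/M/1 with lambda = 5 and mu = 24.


rho = 5/24; Wq = rho/(mu - lambda) = 0.011 hours

0.011 hours


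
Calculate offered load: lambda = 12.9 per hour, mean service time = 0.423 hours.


Offered load a = lambda * E[S] = 12.9 * 0.423 = 5.46 Erlangs

5.46 Erlangs


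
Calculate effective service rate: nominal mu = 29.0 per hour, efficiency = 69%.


Effective rate = mu * efficiency = 29.0 * 0.69 = 20.01 per hour

20.01 per hour


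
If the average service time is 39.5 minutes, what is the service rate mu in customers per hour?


mu = 60 / avg_service_time = 60 / 39.5 = 1.52 per hour

1.52 per hour


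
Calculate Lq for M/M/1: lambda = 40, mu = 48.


rho = 40/48; Lq = rho^2/(1-rho) = 4.17

4.17


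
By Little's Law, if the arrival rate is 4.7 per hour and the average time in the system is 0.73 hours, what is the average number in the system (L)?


L = lambda * W = 4.7 * 0.73 = 3.43

3.43


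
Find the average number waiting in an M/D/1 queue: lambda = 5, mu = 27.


M/D/1: Lq = rho^2 / (2*(1-rho)) where rho = 5/27; Lq = 0.02

0.02


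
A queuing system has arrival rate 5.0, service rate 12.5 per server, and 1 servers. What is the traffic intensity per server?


rho = lambda / (c * mu) = 5.0 / (1 * 12.5) = 0.4

0.4


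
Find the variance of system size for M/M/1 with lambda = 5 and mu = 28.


rho = 5/28; Var(N) = rho/(1-rho)^2 = 0.26

0.26


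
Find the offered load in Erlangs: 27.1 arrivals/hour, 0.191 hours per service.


Offered load a = lambda * E[S] = 27.1 * 0.191 = 5.18 Erlangs

5.18 Erlangs


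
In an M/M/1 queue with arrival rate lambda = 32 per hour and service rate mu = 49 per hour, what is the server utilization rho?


rho = lambda/mu = 32/49 = 0.6531

0.6531


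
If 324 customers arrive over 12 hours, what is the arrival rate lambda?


lambda = total arrivals / time = 324 / 12 = 27.0 per hour

27.0 per hour


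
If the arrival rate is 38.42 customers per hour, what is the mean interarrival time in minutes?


Mean interarrival time = 60/lambda = 60/38.42 = 1.56 minutes

1.56 minutes


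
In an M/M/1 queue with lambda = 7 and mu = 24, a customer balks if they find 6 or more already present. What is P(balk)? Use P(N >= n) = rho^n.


P(N >= 6) = rho^6 = (7/24)^6 = 0.0006

0.0006
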